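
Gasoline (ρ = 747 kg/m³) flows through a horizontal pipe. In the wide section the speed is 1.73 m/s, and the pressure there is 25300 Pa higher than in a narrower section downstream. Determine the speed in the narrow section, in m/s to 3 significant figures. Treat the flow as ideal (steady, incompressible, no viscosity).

v₂ ≈ 8.41 m/s

Horizontal Bernoulli: P₁ + ½ρv₁² = P₂ + ½ρv₂², so v₂² = v₁² + 2(P₁ − P₂)/ρ.
v₂ = √(1.73² + 2·25300/747) = √(2.99 + 67.7) = 8.41 m/s.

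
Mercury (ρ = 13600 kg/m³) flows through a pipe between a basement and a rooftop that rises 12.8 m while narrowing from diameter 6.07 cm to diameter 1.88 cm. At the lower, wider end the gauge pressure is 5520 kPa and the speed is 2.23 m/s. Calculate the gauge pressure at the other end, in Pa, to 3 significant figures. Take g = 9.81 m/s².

By continuity, v₂ = v₁·A₁/A₂ = 2.23·(28.9/2.78) = 23.2 m/s.
Energy conservation along the streamline gives P₂ = P₁ − ½ρ(v₂² − v₁²) − ρg(h₂ − h₁).
P₂ = 5520000 + ½·13600·(2.23² − 23.2²) − 13600·9.81·(+12.8) = 5520000 + (-3640000) − (1710000) = 171000 Pa.

P₂ ≈ 171000 Pa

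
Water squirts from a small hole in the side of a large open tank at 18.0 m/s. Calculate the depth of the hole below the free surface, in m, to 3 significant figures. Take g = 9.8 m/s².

h = 16.5 m

Torricelli: v = √(2gh), so h = v²/(2g).
h = 18.0²/(2·9.8) = 324/19.60 = 16.5 m.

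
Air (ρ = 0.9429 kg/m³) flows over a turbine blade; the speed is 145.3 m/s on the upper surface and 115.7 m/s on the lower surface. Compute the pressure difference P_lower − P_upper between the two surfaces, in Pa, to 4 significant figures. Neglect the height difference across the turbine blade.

The pressure is lower where the speed is higher: ΔP = ½ρ(v_up² − v_low²).
ΔP = ½·0.9429·(145.3² − 115.7²) = 3642 Pa.

ΔP ≈ 3642 Pa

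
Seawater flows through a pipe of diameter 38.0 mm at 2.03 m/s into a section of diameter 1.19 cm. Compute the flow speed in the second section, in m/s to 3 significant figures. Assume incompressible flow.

Continuity gives A₁v₁ = A₂v₂, so v₂ = (11.3 cm²)/(1.11 cm²) × 2.03 m/s = 20.7 m/s.

v₂ ≈ 20.7 m/s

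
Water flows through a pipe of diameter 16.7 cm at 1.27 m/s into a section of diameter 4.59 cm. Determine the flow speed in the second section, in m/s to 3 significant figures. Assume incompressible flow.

16.8 m/s

Mass conservation (A₁v₁ = A₂v₂) gives v₂ = 1.27 × 219/16.5 = 16.8 m/s.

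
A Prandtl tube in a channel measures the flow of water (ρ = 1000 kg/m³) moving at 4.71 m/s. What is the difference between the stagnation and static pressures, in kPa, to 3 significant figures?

Bernoulli between the free stream and the stagnation point: ½ρv² = P_stag − P_static.
ΔP = ½·1000·4.71² = 11100 Pa.

ΔP ≈ 11.1 kPa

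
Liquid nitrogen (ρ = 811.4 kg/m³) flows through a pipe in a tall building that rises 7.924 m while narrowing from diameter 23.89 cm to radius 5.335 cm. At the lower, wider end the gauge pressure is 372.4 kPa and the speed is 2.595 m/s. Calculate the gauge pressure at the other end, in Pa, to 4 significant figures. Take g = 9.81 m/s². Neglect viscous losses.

The volume flow rate is constant, so v₂ = (A₁/A₂)v₁ = (448.3/89.42)·2.595 = 13.01 m/s.
Energy conservation along the streamline gives P₂ = P₁ − ½ρ(v₂² − v₁²) − ρg(h₂ − h₁).
P₂ = 372400 + ½·811.4·(2.595² − 13.01²) − 811.4·9.81·(+7.924) = 372400 + (-65930) − (63070) = 243400 Pa.

243400 Pa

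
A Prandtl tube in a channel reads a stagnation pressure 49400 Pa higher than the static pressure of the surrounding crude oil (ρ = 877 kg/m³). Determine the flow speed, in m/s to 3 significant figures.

10.6 m/s

At the stagnation point the flow is brought to rest, so Bernoulli gives P_stag − P_static = ½ρv².
v = √(2ΔP/ρ) = √(2·49400/877) = 10.6 m/s.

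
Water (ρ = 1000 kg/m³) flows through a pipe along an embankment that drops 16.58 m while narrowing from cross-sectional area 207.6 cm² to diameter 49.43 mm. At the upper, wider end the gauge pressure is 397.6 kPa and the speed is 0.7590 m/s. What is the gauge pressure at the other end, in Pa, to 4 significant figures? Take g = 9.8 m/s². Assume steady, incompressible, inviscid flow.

The volume flow rate is constant, so v₂ = (A₁/A₂)v₁ = (207.6/19.19)·0.7590 = 8.211 m/s.
Bernoulli: P₁ + ½ρv₁² + ρg h₁ = P₂ + ½ρv₂² + ρg h₂, so P₂ = P₁ + ½ρ(v₁² − v₂²) − ρg(h₂ − h₁).
P₂ = 397600 + ½·1000·(0.7590² − 8.211²) − 1000·9.8·(−16.58) = 397600 + (-33420) − (-162500) = 526700 Pa.

526700 Pa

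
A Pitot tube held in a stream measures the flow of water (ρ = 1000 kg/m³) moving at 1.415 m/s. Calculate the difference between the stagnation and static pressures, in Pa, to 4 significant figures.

1001 Pa

At the stagnation point the flow is brought to rest, so Bernoulli gives P_stag − P_static = ½ρv².
ΔP = ½·1000·1.415² = 1001 Pa.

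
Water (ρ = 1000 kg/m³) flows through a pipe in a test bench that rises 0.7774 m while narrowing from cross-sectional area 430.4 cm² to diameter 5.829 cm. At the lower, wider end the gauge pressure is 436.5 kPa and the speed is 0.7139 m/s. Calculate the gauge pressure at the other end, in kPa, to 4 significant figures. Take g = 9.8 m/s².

By continuity, v₂ = v₁·A₁/A₂ = 0.7139·(430.4/26.69) = 11.51 m/s.
Energy conservation along the streamline gives P₂ = P₁ − ½ρ(v₂² − v₁²) − ρg(h₂ − h₁).
P₂ = 436500 + ½·1000·(0.7139² − 11.51²) − 1000·9.8·(+0.7774) = 436500 + (-66030) − (7619) = 362800 Pa.

P₂ = 362.8 kPa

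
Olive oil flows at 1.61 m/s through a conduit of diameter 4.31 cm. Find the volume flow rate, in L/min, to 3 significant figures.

Q ≈ 141 L/min

Q = A·v = 0.00146 m² × 1.61 m/s = 0.00235 m³/s.
Converting: 0.00235 m³/s × 60000 = 141 L/min.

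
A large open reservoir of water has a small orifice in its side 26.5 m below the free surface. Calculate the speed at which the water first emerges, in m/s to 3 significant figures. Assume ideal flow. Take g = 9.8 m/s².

v ≈ 22.8 m/s

Torricelli's result v = √(2gh) gives v = √(2·9.8·26.5) = 22.8 m/s.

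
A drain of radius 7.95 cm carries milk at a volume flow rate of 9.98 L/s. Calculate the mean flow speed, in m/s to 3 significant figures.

v ≈ 0.503 m/s

Q = 9.98 L/s = 0.00998 m³/s.
v = Q/A = 0.00998 / 0.0199 = 0.503 m/s.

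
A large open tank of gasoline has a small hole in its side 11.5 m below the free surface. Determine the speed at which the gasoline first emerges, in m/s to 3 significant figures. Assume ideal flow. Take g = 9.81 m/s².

With the surface at rest and both surface and jet at atmospheric pressure, Bernoulli gives ρg h = ½ρv², so v = √(2gh) = √(2·9.81·11.5) = 15.0 m/s.

v = 15.0 m/s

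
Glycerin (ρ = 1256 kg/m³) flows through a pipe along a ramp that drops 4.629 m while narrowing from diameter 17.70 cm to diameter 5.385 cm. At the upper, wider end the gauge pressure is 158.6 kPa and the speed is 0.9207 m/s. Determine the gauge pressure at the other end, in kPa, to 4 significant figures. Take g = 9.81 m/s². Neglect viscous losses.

Continuity gives A₁v₁ = A₂v₂, so v₂ = (246.1 cm²)/(22.78 cm²) × 0.9207 m/s = 9.947 m/s.
Bernoulli: P₁ + ½ρv₁² + ρg h₁ = P₂ + ½ρv₂² + ρg h₂, so P₂ = P₁ + ½ρ(v₁² − v₂²) − ρg(h₂ − h₁).
P₂ = 158600 + ½·1256·(0.9207² − 9.947²) − 1256·9.81·(−4.629) = 158600 + (-61600) − (-57040) = 154000 Pa.

P₂ = 154.0 kPa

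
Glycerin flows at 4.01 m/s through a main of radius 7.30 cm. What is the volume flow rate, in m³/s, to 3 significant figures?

Q = A·v = 0.0167 m² × 4.01 m/s = 0.0671 m³/s.

Q = 0.0671 m³/s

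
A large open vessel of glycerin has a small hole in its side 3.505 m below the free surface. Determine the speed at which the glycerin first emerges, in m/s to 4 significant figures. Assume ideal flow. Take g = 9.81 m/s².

8.293 m/s

Bernoulli from surface to hole (P equal, v_surface ≈ 0): v = √(2gh) = √(2×9.81×3.505) = 8.293 m/s.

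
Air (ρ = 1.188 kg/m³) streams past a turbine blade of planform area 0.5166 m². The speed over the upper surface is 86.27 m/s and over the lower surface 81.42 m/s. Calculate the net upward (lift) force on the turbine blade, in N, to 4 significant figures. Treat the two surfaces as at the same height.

The faster flow above has the lower pressure; Bernoulli (same height) gives ΔP = ½ρ(v_up² − v_low²).
ΔP = ½·1.188·(86.27² − 81.42²) = 483.1 Pa.
Lift = ΔP · A = 483.1 × 0.5166 = 249.6 N.

F = 249.6 N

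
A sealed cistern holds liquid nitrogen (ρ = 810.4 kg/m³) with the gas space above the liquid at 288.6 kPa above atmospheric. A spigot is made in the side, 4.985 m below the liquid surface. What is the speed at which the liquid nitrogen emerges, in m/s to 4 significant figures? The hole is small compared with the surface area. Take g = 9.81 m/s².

v ≈ 28.46 m/s

Take point 1 at the surface (v₁ ≈ 0) and point 2 at the hole (at atmospheric pressure). Bernoulli: P₁ + ρg h = P_atm + ½ρv₂².
With P₁ − P_atm = 288600 Pa, v₂ = √(2gh + 2ΔP/ρ) = √(2·9.81·4.985 + 2·288600/810.4) = 28.46 m/s.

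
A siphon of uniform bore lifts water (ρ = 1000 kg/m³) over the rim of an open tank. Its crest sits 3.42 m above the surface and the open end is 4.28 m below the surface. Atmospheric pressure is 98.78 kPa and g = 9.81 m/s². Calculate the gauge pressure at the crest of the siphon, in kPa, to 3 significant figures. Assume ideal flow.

P_gauge ≈ -75.5 kPa

The outlet speed comes from Torricelli: v = √(2g·4.28) = 9.16 m/s.
Continuity keeps v the same throughout the tube; from surface to crest, P_atm + 0 = P_top + ½ρv² + ρg·h_top.
P_top = 98780 − ½·1000·9.16² − 1000·9.81·3.42 = 23200 Pa. So P_gauge = P_top − P_atm = -75500 Pa.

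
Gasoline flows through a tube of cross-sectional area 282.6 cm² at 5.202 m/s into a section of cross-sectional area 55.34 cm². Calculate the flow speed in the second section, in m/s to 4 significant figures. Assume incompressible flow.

Continuity gives A₁v₁ = A₂v₂, so v₂ = (282.6 cm²)/(55.34 cm²) × 5.202 m/s = 26.56 m/s.

v₂ = 26.56 m/s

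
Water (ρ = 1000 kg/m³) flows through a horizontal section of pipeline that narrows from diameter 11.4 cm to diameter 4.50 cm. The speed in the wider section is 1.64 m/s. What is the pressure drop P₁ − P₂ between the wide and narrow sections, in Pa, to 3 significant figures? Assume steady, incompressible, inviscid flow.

ΔP = 54000 Pa

Continuity gives A₁v₁ = A₂v₂, so v₂ = (102 cm²)/(15.9 cm²) × 1.64 m/s = 10.5 m/s.
Bernoulli (h₁ = h₂): P₁ − P₂ = ½ρ(v₂² − v₁²).
P₁ − P₂ = ½·1000·(10.5² − 1.64²) = ½·1000·108 = 54000 Pa.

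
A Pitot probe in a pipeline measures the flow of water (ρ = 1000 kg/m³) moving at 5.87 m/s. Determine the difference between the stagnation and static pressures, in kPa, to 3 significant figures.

Bernoulli between the free stream and the stagnation point: ½ρv² = P_stag − P_static.
ΔP = ½·1000·5.87² = 17200 Pa.

17.2 kPa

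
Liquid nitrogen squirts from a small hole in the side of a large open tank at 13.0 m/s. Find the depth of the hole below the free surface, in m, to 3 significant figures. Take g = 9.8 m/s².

For a small hole in a large open tank, ½v² = gh, giving h = v²/(2g).
h = 13.0²/(2·9.8) = 169/19.60 = 8.62 m.

h = 8.62 m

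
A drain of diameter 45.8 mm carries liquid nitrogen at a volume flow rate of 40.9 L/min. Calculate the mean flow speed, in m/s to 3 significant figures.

0.414 m/s

Q = 40.9 L/min = 0.000682 m³/s.
v = Q/A = 0.000682 / 0.00165 = 0.414 m/s.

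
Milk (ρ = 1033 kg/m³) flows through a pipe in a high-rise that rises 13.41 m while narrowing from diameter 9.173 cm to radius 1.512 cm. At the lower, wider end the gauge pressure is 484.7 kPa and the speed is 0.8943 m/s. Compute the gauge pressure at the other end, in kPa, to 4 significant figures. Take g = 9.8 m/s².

P₂ ≈ 314.4 kPa

Mass conservation (A₁v₁ = A₂v₂) gives v₂ = 0.8943 × 66.09/7.182 = 8.229 m/s.
Energy conservation along the streamline gives P₂ = P₁ − ½ρ(v₂² − v₁²) − ρg(h₂ − h₁).
P₂ = 484700 + ½·1033·(0.8943² − 8.229²) − 1033·9.8·(+13.41) = 484700 + (-34560) − (135800) = 314400 Pa.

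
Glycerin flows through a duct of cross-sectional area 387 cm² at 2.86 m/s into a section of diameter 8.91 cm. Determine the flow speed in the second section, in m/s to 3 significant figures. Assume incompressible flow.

v₂ = 17.8 m/s

Continuity gives A₁v₁ = A₂v₂, so v₂ = (387 cm²)/(62.4 cm²) × 2.86 m/s = 17.8 m/s.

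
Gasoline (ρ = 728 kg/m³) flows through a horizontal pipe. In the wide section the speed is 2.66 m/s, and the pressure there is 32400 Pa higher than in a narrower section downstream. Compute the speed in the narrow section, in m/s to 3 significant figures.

9.80 m/s

With h₁ = h₂, rearranging Bernoulli gives v₂ = √(v₁² + 2ΔP/ρ).
v₂ = √(2.66² + 2·32400/728) = √(7.08 + 89.0) = 9.80 m/s.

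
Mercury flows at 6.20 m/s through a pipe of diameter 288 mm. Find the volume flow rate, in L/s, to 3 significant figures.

Q ≈ 404 L/s

Q = A·v = 0.0651 m² × 6.20 m/s = 0.404 m³/s.
Converting: 0.404 m³/s × 1000 = 404 L/s.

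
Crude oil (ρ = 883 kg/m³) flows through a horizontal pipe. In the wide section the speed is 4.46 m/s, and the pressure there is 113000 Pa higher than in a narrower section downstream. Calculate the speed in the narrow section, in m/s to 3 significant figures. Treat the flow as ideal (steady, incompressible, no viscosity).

Horizontal Bernoulli: P₁ + ½ρv₁² = P₂ + ½ρv₂², so v₂² = v₁² + 2(P₁ − P₂)/ρ.
v₂ = √(4.46² + 2·113000/883) = √(19.9 + 256) = 16.6 m/s.

v₂ ≈ 16.6 m/s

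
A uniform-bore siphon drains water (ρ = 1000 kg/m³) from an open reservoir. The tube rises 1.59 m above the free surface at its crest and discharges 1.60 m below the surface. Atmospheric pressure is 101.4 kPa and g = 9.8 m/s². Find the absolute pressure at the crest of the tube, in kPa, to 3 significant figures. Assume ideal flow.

70.1 kPa

From the surface to the outlet (both open to atmosphere, surface at rest): v = √(2g·h_out) = √(2·9.8·1.60) = 5.60 m/s.
Continuity keeps v the same throughout the tube; from surface to crest, P_atm + 0 = P_top + ½ρv² + ρg·h_top.
P_top = 101400 − ½·1000·5.60² − 1000·9.8·1.59 = 70100 Pa.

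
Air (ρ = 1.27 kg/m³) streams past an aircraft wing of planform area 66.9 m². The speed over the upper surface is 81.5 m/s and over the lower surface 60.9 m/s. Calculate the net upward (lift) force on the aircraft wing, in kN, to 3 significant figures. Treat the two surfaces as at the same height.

With equal heights on the two surfaces, Bernoulli gives P_lower − P_upper = ½ρ(v_upper² − v_lower²).
ΔP = ½·1.27·(81.5² − 60.9²) = 1860 Pa.
Lift = ΔP · A = 1860 × 66.9 = 125000 N.

F ≈ 125 kN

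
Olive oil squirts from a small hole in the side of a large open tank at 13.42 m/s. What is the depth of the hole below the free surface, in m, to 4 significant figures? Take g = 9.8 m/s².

h = 9.189 m

Inverting v = √(2gh) gives h = v² / 2g.
h = 13.42²/(2·9.8) = 180.1/19.60 = 9.189 m.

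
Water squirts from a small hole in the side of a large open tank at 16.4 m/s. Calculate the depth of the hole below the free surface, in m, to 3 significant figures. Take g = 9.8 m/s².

Torricelli: v = √(2gh), so h = v²/(2g).
h = 16.4²/(2·9.8) = 269/19.60 = 13.7 m.

h = 13.7 m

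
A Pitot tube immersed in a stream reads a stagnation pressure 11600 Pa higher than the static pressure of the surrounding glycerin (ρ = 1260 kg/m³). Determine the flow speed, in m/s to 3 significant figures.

v = 4.29 m/s

At the stagnation point the flow is brought to rest, so Bernoulli gives P_stag − P_static = ½ρv².
v = √(2ΔP/ρ) = √(2·11600/1260) = 4.29 m/s.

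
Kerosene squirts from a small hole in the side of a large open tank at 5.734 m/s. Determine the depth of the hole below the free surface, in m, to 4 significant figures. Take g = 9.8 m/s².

h ≈ 1.677 m

For a small hole in a large open tank, ½v² = gh, giving h = v²/(2g).
h = 5.734²/(2·9.8) = 32.88/19.60 = 1.677 m.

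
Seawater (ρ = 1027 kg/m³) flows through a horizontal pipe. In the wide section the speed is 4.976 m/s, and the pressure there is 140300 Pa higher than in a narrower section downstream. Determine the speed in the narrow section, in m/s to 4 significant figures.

Horizontal Bernoulli: P₁ + ½ρv₁² = P₂ + ½ρv₂², so v₂² = v₁² + 2(P₁ − P₂)/ρ.
v₂ = √(4.976² + 2·140300/1027) = √(24.76 + 273.2) = 17.26 m/s.

v₂ ≈ 17.26 m/s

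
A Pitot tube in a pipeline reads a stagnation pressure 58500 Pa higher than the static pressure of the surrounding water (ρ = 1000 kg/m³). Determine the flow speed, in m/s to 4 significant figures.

Bernoulli between the free stream and the stagnation point: ½ρv² = P_stag − P_static.
v = √(2ΔP/ρ) = √(2·58500/1000) = 10.82 m/s.

10.82 m/s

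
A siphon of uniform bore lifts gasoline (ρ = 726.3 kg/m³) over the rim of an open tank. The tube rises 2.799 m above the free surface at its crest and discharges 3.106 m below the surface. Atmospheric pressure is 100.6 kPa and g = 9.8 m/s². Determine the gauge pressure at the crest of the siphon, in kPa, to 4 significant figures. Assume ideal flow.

P_gauge ≈ -42.03 kPa

The outlet speed comes from Torricelli: v = √(2g·3.106) = 7.802 m/s.
With constant cross-section the crest speed equals v; applying Bernoulli from the surface up to the crest, P_top = P_atm − ½ρv² − ρg·h_top.
P_top = 100600 − ½·726.3·7.802² − 726.3·9.8·2.799 = 58570 Pa. So P_gauge = P_top − P_atm = -42030 Pa.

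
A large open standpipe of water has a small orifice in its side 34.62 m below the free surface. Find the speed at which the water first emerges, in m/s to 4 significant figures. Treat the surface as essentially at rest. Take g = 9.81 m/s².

v ≈ 26.06 m/s

Torricelli's result v = √(2gh) gives v = √(2·9.81·34.62) = 26.06 m/s.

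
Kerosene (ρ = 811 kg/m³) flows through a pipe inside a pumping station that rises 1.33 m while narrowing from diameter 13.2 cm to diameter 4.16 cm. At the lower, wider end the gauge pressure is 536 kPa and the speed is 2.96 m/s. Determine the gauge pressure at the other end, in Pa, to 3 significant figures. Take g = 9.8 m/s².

Mass conservation (A₁v₁ = A₂v₂) gives v₂ = 2.96 × 137/13.6 = 29.8 m/s.
Applying Bernoulli between the two ends and solving for P₂: P₂ = P₁ + ½ρ(v₁² − v₂²) − ρgΔh.
P₂ = 536000 + ½·811·(2.96² − 29.8²) − 811·9.8·(+1.33) = 536000 + (-357000) − (10600) = 169000 Pa.

P₂ = 169000 Pa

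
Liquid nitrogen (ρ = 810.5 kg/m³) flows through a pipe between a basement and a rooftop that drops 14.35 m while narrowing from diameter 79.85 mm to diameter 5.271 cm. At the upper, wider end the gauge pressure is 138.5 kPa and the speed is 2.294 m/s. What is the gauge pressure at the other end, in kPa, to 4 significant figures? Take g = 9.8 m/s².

P₂ ≈ 243.4 kPa

Continuity gives A₁v₁ = A₂v₂, so v₂ = (50.08 cm²)/(21.82 cm²) × 2.294 m/s = 5.265 m/s.
Applying Bernoulli between the two ends and solving for P₂: P₂ = P₁ + ½ρ(v₁² − v₂²) − ρgΔh.
P₂ = 138500 + ½·810.5·(2.294² − 5.265²) − 810.5·9.8·(−14.35) = 138500 + (-9099) − (-114000) = 243400 Pa.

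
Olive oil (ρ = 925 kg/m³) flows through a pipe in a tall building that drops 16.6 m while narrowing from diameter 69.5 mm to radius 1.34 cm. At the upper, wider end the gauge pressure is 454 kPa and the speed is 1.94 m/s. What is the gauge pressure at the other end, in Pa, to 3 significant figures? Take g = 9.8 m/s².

The volume flow rate is constant, so v₂ = (A₁/A₂)v₁ = (37.9/5.64)·1.94 = 13.0 m/s.
Applying Bernoulli between the two ends and solving for P₂: P₂ = P₁ + ½ρ(v₁² − v₂²) − ρgΔh.
P₂ = 454000 + ½·925·(1.94² − 13.0²) − 925·9.8·(−16.6) = 454000 + (-77000) − (-150000) = 527000 Pa.

P₂ = 527000 Pa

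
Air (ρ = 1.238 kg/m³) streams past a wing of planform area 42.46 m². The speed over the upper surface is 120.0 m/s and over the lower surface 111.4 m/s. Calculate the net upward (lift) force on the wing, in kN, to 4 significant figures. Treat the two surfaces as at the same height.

F = 52.30 kN

From P + ½ρv² = const at equal height, P_low − P_up = ½ρ(v_up² − v_low²).
ΔP = ½·1.238·(120.0² − 111.4²) = 1232 Pa.
Lift = ΔP · A = 1232 × 42.46 = 52300 N.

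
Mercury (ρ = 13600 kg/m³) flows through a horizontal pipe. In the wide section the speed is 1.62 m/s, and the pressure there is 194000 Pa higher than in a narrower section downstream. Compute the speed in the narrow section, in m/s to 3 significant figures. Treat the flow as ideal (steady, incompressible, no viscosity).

Along the level pipe P + ½ρv² is conserved, hence v₂² = v₁² + 2(P₁ − P₂)/ρ.
v₂ = √(1.62² + 2·194000/13600) = √(2.62 + 28.5) = 5.58 m/s.

v₂ = 5.58 m/s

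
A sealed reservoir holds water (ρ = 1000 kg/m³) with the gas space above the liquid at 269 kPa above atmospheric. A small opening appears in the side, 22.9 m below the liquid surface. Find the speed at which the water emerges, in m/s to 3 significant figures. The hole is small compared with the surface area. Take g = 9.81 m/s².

v ≈ 31.4 m/s

Take point 1 at the surface (v₁ ≈ 0) and point 2 at the hole (at atmospheric pressure). Bernoulli: P₁ + ρg h = P_atm + ½ρv₂².
With P₁ − P_atm = 269000 Pa, v₂ = √(2gh + 2ΔP/ρ) = √(2·9.81·22.9 + 2·269000/1000) = 31.4 m/s.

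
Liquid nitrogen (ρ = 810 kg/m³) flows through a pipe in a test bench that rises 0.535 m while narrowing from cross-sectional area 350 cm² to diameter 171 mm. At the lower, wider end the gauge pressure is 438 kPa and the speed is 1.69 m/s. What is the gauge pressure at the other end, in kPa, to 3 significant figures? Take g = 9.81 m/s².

P₂ ≈ 432 kPa

Mass conservation (A₁v₁ = A₂v₂) gives v₂ = 1.69 × 350/230 = 2.58 m/s.
Energy conservation along the streamline gives P₂ = P₁ − ½ρ(v₂² − v₁²) − ρg(h₂ − h₁).
P₂ = 438000 + ½·810·(1.69² − 2.58²) − 810·9.81·(+0.535) = 438000 + (-1530) − (4250) = 432000 Pa.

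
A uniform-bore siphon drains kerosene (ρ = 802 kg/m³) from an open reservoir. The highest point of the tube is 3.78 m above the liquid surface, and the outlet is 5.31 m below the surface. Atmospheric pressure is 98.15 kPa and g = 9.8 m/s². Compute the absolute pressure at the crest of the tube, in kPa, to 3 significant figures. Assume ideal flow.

P_top ≈ 26.7 kPa

From the surface to the outlet (both open to atmosphere, surface at rest): v = √(2g·h_out) = √(2·9.8·5.31) = 10.2 m/s.
The bore is uniform, so the speed at the crest is the same v. Bernoulli surface→crest: P_atm = P_top + ½ρv² + ρg·h_top.
P_top = 98150 − ½·802·10.2² − 802·9.8·3.78 = 26700 Pa.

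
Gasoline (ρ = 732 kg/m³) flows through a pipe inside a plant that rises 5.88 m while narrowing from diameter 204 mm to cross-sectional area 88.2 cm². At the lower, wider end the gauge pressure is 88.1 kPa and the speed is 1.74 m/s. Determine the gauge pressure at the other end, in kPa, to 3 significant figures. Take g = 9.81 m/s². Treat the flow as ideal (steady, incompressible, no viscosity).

P₂ ≈ 31.8 kPa

Mass conservation (A₁v₁ = A₂v₂) gives v₂ = 1.74 × 327/88.2 = 6.45 m/s.
Bernoulli: P₁ + ½ρv₁² + ρg h₁ = P₂ + ½ρv₂² + ρg h₂, so P₂ = P₁ + ½ρ(v₁² − v₂²) − ρg(h₂ − h₁).
P₂ = 88100 + ½·732·(1.74² − 6.45²) − 732·9.81·(+5.88) = 88100 + (-14100) − (42200) = 31800 Pa.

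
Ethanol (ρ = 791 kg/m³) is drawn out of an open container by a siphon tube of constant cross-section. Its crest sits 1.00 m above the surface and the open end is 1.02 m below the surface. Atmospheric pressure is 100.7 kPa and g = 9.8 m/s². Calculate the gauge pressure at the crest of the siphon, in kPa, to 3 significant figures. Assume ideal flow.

Bernoulli surface→outlet gives ½v² = g·h_out, so v = √(2·9.8·1.02) = 4.47 m/s.
With constant cross-section the crest speed equals v; applying Bernoulli from the surface up to the crest, P_top = P_atm − ½ρv² − ρg·h_top.
P_top = 100700 − ½·791·4.47² − 791·9.8·1.00 = 85000 Pa. So P_gauge = P_top − P_atm = -15700 Pa.

P_gauge ≈ -15.7 kPa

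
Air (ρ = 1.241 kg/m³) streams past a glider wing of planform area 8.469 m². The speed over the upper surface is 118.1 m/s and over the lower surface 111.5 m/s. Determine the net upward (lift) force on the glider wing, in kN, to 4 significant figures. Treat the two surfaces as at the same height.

7.963 kN

The faster flow above has the lower pressure; Bernoulli (same height) gives ΔP = ½ρ(v_up² − v_low²).
ΔP = ½·1.241·(118.1² − 111.5²) = 940.3 Pa.
Lift = ΔP · A = 940.3 × 8.469 = 7963 N.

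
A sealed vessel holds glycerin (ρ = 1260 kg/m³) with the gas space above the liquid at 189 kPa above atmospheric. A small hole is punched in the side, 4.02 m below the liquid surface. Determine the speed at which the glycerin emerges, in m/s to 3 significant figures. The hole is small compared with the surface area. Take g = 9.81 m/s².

v ≈ 19.5 m/s

Take point 1 at the surface (v₁ ≈ 0) and point 2 at the hole (at atmospheric pressure). Bernoulli: P₁ + ρg h = P_atm + ½ρv₂².
With P₁ − P_atm = 189000 Pa, v₂ = √(2gh + 2ΔP/ρ) = √(2·9.81·4.02 + 2·189000/1260) = 19.5 m/s.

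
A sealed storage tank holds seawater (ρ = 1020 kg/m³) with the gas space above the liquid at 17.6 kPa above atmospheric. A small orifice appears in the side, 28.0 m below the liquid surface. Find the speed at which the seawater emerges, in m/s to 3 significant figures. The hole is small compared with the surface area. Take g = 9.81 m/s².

v ≈ 24.2 m/s

Take point 1 at the surface (v₁ ≈ 0) and point 2 at the hole (at atmospheric pressure). Bernoulli: P₁ + ρg h = P_atm + ½ρv₂².
With P₁ − P_atm = 17600 Pa, v₂ = √(2gh + 2ΔP/ρ) = √(2·9.81·28.0 + 2·17600/1020) = 24.2 m/s.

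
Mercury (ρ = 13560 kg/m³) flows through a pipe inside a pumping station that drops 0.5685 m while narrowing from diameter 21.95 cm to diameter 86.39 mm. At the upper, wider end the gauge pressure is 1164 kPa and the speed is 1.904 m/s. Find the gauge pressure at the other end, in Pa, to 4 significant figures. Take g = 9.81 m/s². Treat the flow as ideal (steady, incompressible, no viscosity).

The volume flow rate is constant, so v₂ = (A₁/A₂)v₁ = (378.4/58.62)·1.904 = 12.29 m/s.
Energy conservation along the streamline gives P₂ = P₁ − ½ρ(v₂² − v₁²) − ρg(h₂ − h₁).
P₂ = 1164000 + ½·13560·(1.904² − 12.29²) − 13560·9.81·(−0.5685) = 1164000 + (-999800) − (-75620) = 239900 Pa.

P₂ ≈ 239900 Pa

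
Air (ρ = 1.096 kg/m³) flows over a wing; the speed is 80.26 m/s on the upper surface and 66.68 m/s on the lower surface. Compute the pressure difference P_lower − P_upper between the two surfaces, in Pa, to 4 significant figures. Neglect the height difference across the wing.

ΔP ≈ 1094 Pa

Bernoulli (same height): P_lower − P_upper = ½ρ(v_upper² − v_lower²).
ΔP = ½·1.096·(80.26² − 66.68²) = 1094 Pa.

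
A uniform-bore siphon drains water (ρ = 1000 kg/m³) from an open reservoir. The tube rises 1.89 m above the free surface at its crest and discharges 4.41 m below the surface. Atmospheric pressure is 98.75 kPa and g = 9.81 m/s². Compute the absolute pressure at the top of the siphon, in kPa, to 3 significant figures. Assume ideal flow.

The outlet speed comes from Torricelli: v = √(2g·4.41) = 9.30 m/s.
Continuity keeps v the same throughout the tube; from surface to crest, P_atm + 0 = P_top + ½ρv² + ρg·h_top.
P_top = 98750 − ½·1000·9.30² − 1000·9.81·1.89 = 36900 Pa.

36.9 kPa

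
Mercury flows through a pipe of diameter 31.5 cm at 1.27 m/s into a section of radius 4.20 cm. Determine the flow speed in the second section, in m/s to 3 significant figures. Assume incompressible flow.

17.9 m/s

By continuity, v₂ = v₁·A₁/A₂ = 1.27·(779/55.4) = 17.9 m/s.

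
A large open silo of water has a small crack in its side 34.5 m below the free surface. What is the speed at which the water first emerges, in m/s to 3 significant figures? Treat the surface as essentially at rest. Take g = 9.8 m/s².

Torricelli's result v = √(2gh) gives v = √(2·9.8·34.5) = 26.0 m/s.

v = 26.0 m/s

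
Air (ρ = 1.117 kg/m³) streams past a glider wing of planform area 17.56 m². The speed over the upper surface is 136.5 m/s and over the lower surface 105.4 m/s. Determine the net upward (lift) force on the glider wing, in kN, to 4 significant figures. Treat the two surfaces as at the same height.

F ≈ 73.78 kN

The faster flow above has the lower pressure; Bernoulli (same height) gives ΔP = ½ρ(v_up² − v_low²).
ΔP = ½·1.117·(136.5² − 105.4²) = 4202 Pa.
Lift = ΔP · A = 4202 × 17.56 = 73780 N.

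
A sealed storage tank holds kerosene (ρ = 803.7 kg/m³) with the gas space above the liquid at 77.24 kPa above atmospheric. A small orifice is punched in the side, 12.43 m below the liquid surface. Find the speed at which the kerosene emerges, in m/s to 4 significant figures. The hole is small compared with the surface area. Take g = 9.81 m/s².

20.88 m/s

Take point 1 at the surface (v₁ ≈ 0) and point 2 at the hole (at atmospheric pressure). Bernoulli: P₁ + ρg h = P_atm + ½ρv₂².
With P₁ − P_atm = 77240 Pa, v₂ = √(2gh + 2ΔP/ρ) = √(2·9.81·12.43 + 2·77240/803.7) = 20.88 m/s.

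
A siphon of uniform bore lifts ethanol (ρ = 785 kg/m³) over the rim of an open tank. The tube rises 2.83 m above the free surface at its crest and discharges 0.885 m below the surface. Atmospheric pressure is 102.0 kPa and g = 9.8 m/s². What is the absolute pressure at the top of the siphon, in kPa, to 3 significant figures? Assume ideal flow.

From the surface to the outlet (both open to atmosphere, surface at rest): v = √(2g·h_out) = √(2·9.8·0.885) = 4.16 m/s.
The bore is uniform, so the speed at the crest is the same v. Bernoulli surface→crest: P_atm = P_top + ½ρv² + ρg·h_top.
P_top = 102000 − ½·785·4.16² − 785·9.8·2.83 = 73400 Pa.

73.4 kPa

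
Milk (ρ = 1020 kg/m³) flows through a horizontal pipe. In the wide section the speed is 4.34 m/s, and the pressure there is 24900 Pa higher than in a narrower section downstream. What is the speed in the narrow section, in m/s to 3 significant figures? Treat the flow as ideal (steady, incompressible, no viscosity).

Horizontal Bernoulli: P₁ + ½ρv₁² = P₂ + ½ρv₂², so v₂² = v₁² + 2(P₁ − P₂)/ρ.
v₂ = √(4.34² + 2·24900/1020) = √(18.8 + 48.8) = 8.23 m/s.

v₂ = 8.23 m/s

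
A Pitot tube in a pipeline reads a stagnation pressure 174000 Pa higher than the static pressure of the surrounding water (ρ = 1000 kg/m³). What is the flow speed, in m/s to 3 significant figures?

v ≈ 18.7 m/s

At the stagnation point the flow is brought to rest, so Bernoulli gives P_stag − P_static = ½ρv².
v = √(2ΔP/ρ) = √(2·174000/1000) = 18.7 m/s.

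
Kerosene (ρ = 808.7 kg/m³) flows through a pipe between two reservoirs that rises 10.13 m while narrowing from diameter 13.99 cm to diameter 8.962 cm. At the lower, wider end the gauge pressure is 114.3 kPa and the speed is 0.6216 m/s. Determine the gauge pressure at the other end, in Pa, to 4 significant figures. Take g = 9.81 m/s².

Continuity gives A₁v₁ = A₂v₂, so v₂ = (153.7 cm²)/(63.08 cm²) × 0.6216 m/s = 1.515 m/s.
Bernoulli: P₁ + ½ρv₁² + ρg h₁ = P₂ + ½ρv₂² + ρg h₂, so P₂ = P₁ + ½ρ(v₁² − v₂²) − ρg(h₂ − h₁).
P₂ = 114300 + ½·808.7·(0.6216² − 1.515²) − 808.7·9.81·(+10.13) = 114300 + (-771.5) − (80360) = 33160 Pa.

33160 Pa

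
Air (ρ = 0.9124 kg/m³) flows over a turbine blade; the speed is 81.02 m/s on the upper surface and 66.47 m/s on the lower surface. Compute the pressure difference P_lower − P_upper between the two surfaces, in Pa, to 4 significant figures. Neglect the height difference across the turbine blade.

ΔP ≈ 979.0 Pa

The pressure is lower where the speed is higher: ΔP = ½ρ(v_up² − v_low²).
ΔP = ½·0.9124·(81.02² − 66.47²) = 979.0 Pa.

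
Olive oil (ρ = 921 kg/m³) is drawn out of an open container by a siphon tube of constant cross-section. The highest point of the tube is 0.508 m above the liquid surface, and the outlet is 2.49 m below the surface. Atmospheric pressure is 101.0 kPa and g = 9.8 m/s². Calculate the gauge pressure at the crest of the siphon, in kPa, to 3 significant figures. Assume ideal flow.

Bernoulli surface→outlet gives ½v² = g·h_out, so v = √(2·9.8·2.49) = 6.99 m/s.
Continuity keeps v the same throughout the tube; from surface to crest, P_atm + 0 = P_top + ½ρv² + ρg·h_top.
P_top = 101000 − ½·921·6.99² − 921·9.8·0.508 = 73900 Pa. So P_gauge = P_top − P_atm = -27100 Pa.

-27.1 kPa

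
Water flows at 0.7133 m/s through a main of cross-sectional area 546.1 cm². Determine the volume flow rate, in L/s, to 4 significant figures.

Q = A·v = 0.05461 m² × 0.7133 m/s = 0.03895 m³/s.
Converting: 0.03895 m³/s × 1000 = 38.95 L/s.

Q ≈ 38.95 L/s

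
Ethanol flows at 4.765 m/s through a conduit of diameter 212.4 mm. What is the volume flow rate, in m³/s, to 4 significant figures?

Q = A·v = 0.03543 m² × 4.765 m/s = 0.1688 m³/s.

Q ≈ 0.1688 m³/s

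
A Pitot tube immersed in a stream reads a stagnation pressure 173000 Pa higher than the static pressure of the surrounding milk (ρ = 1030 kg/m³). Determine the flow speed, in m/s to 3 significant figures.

v ≈ 18.3 m/s

Bernoulli between the free stream and the stagnation point: ½ρv² = P_stag − P_static.
v = √(2ΔP/ρ) = √(2·173000/1030) = 18.3 m/s.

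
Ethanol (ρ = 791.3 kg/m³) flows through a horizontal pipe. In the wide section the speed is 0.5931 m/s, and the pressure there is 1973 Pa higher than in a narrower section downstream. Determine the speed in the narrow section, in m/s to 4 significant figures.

v₂ = 2.311 m/s

Horizontal Bernoulli: P₁ + ½ρv₁² = P₂ + ½ρv₂², so v₂² = v₁² + 2(P₁ − P₂)/ρ.
v₂ = √(0.5931² + 2·1973/791.3) = √(0.3518 + 4.987) = 2.311 m/s.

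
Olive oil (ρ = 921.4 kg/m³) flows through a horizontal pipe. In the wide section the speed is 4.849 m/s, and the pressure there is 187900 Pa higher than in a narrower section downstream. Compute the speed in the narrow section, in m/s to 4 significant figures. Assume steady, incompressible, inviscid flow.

Along the level pipe P + ½ρv² is conserved, hence v₂² = v₁² + 2(P₁ − P₂)/ρ.
v₂ = √(4.849² + 2·187900/921.4) = √(23.51 + 407.9) = 20.77 m/s.

v₂ ≈ 20.77 m/s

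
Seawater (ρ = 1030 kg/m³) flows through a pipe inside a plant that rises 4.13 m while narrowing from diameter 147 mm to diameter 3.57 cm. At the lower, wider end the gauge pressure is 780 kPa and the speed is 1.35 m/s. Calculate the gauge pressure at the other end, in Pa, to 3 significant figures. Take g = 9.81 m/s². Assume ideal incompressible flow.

P₂ = 469000 Pa

Continuity gives A₁v₁ = A₂v₂, so v₂ = (170 cm²)/(10.0 cm²) × 1.35 m/s = 22.9 m/s.
Applying Bernoulli between the two ends and solving for P₂: P₂ = P₁ + ½ρ(v₁² − v₂²) − ρgΔh.
P₂ = 780000 + ½·1030·(1.35² − 22.9²) − 1030·9.81·(+4.13) = 780000 + (-269000) − (41700) = 469000 Pa.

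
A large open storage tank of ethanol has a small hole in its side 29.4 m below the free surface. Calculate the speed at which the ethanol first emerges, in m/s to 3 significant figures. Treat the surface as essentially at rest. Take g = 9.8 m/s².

With the surface at rest and both surface and jet at atmospheric pressure, Bernoulli gives ρg h = ½ρv², so v = √(2gh) = √(2·9.8·29.4) = 24.0 m/s.

v ≈ 24.0 m/s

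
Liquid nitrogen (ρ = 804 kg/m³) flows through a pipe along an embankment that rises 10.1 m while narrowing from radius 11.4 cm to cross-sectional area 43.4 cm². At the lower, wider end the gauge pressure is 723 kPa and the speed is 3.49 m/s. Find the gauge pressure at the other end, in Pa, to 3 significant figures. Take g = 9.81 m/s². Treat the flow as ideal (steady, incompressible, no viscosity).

The volume flow rate is constant, so v₂ = (A₁/A₂)v₁ = (408/43.4)·3.49 = 32.8 m/s.
Applying Bernoulli between the two ends and solving for P₂: P₂ = P₁ + ½ρ(v₁² − v₂²) − ρgΔh.
P₂ = 723000 + ½·804·(3.49² − 32.8²) − 804·9.81·(+10.1) = 723000 + (-428000) − (79700) = 215000 Pa.

P₂ = 215000 Pa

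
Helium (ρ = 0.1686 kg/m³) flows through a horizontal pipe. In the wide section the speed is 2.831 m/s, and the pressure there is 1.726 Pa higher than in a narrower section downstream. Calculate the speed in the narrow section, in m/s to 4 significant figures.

Horizontal Bernoulli: P₁ + ½ρv₁² = P₂ + ½ρv₂², so v₂² = v₁² + 2(P₁ − P₂)/ρ.
v₂ = √(2.831² + 2·1.726/0.1686) = √(8.015 + 20.47) = 5.338 m/s.

5.338 m/s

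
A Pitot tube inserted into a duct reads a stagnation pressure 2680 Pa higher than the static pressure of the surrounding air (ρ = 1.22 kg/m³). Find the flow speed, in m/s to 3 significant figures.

At the stagnation point the flow is brought to rest, so Bernoulli gives P_stag − P_static = ½ρv².
v = √(2ΔP/ρ) = √(2·2680/1.22) = 66.3 m/s.

66.3 m/s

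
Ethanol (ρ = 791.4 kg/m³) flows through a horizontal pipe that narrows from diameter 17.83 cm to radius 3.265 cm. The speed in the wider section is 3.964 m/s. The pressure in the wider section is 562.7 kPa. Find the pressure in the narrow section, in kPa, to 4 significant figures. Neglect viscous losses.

P₂ ≈ 223.3 kPa

The volume flow rate is constant, so v₂ = (A₁/A₂)v₁ = (249.7/33.49)·3.964 = 29.55 m/s.
With no height change, Bernoulli's equation is P₁ + ½ρv₁² = P₂ + ½ρv₂².
P₂ = P₁ − ½ρ(v₂² − v₁²) = 562700 − ½·791.4·(29.55² − 3.964²) = 562700 − 339400 = 223300 Pa.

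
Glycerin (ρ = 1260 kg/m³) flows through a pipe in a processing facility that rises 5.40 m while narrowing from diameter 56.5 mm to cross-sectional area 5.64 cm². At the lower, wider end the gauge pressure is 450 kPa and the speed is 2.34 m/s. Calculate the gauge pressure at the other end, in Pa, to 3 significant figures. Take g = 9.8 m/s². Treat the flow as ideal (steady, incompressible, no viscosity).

The volume flow rate is constant, so v₂ = (A₁/A₂)v₁ = (25.1/5.64)·2.34 = 10.4 m/s.
Bernoulli: P₁ + ½ρv₁² + ρg h₁ = P₂ + ½ρv₂² + ρg h₂, so P₂ = P₁ + ½ρ(v₁² − v₂²) − ρg(h₂ − h₁).
P₂ = 450000 + ½·1260·(2.34² − 10.4²) − 1260·9.8·(+5.40) = 450000 + (-64700) − (66700) = 319000 Pa.

P₂ ≈ 319000 Pa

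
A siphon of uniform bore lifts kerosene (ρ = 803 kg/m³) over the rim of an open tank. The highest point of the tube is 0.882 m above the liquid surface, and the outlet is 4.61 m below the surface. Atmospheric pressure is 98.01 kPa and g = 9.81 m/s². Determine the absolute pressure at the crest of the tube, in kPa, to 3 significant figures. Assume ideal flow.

From the surface to the outlet (both open to atmosphere, surface at rest): v = √(2g·h_out) = √(2·9.81·4.61) = 9.51 m/s.
The bore is uniform, so the speed at the crest is the same v. Bernoulli surface→crest: P_atm = P_top + ½ρv² + ρg·h_top.
P_top = 98010 − ½·803·9.51² − 803·9.81·0.882 = 54700 Pa.

P_top ≈ 54.7 kPa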